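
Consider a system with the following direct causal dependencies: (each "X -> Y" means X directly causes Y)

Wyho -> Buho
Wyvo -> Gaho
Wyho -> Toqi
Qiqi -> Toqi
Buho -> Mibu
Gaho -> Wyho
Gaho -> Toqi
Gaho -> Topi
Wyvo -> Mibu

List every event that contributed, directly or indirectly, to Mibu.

Buho, Gaho, Wyho, Wyvo

Immediate causes of Mibu: Wyvo, Buho.
Further upstream: Gaho, Wyho.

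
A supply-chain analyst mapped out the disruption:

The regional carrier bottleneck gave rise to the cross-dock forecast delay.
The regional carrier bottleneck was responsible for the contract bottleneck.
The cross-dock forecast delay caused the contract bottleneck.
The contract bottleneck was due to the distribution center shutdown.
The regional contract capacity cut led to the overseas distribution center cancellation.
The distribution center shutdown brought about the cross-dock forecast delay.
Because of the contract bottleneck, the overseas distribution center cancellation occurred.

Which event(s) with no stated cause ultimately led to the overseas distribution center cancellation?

the distribution center shutdown, the regional carrier bottleneck, the regional contract capacity cut

Tracing upstream from the overseas distribution center cancellation: the overseas distribution center cancellation ← the regional contract capacity cut.
A separate upstream branch: the overseas distribution center cancellation ← the contract bottleneck ← the regional carrier bottleneck.
A separate upstream branch: the overseas distribution center cancellation ← the contract bottleneck ← the distribution center shutdown.
Each of those chain origins has no stated cause.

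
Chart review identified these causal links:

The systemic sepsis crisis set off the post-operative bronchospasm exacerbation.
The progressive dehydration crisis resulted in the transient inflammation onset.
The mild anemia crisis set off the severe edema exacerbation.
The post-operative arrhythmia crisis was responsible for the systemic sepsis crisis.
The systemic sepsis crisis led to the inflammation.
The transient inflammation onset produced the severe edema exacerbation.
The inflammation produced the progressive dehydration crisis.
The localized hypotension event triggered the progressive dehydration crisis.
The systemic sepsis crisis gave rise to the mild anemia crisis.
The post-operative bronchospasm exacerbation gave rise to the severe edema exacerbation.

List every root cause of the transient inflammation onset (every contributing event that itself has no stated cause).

Tracing upstream from the transient inflammation onset: the transient inflammation onset ← the progressive dehydration crisis ← the inflammation ← the systemic sepsis crisis ← the post-operative arrhythmia crisis.
A separate upstream branch: the transient inflammation onset ← the progressive dehydration crisis ← the localized hypotension event.
Each of those chain origins has no stated cause.

the localized hypotension event, the post-operative arrhythmia crisis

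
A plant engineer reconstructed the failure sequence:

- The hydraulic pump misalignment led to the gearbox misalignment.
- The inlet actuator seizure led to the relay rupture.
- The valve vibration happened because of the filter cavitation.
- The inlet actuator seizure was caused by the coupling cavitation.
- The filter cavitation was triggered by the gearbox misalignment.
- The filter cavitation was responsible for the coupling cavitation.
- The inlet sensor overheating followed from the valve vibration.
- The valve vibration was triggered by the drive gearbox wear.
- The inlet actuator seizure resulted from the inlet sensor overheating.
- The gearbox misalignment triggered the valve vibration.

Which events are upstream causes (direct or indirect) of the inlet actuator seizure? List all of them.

the coupling cavitation, the drive gearbox wear, the filter cavitation, the gearbox misalignment, the hydraulic pump misalignment, the inlet sensor overheating, the valve vibration

Immediate causes of the inlet actuator seizure: the coupling cavitation, the inlet sensor overheating.
Further upstream: the hydraulic pump misalignment, the gearbox misalignment, the filter cavitation, the valve vibration, the drive gearbox wear.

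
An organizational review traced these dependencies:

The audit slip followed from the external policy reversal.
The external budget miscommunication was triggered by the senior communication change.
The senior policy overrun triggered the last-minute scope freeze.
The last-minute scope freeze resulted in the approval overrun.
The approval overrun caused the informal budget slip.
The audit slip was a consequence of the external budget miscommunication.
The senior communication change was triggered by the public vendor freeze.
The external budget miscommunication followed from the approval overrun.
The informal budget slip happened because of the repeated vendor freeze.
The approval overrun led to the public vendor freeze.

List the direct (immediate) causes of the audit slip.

the external budget miscommunication, the external policy reversal

Upstream contributors include the senior policy overrun, the last-minute scope freeze, the approval overrun, the public vendor freeze, the senior communication change, but only the external budget miscommunication, the external policy reversal feed directly into the audit slip.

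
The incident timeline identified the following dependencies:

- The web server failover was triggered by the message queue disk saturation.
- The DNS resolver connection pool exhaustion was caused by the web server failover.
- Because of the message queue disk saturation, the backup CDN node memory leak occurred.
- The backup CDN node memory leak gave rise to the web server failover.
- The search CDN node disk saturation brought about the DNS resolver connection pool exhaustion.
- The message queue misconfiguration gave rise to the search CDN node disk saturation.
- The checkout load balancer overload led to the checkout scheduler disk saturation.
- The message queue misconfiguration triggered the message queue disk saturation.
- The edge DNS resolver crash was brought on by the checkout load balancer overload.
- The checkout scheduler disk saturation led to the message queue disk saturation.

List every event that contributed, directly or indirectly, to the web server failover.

Immediate causes of the web server failover: the message queue disk saturation, the backup CDN node memory leak.
Further upstream: the checkout load balancer overload, the checkout scheduler disk saturation, the message queue misconfiguration.

the backup CDN node memory leak, the checkout load balancer overload, the checkout scheduler disk saturation, the message queue disk saturation, the message queue misconfiguration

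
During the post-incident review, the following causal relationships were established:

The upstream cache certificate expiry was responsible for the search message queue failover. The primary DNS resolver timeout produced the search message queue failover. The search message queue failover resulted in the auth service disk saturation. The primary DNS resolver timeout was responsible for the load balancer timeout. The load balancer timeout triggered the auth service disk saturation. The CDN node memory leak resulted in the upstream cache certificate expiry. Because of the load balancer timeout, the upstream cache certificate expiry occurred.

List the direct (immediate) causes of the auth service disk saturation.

Upstream contributors include the primary DNS resolver timeout, the upstream cache certificate expiry, the CDN node memory leak, but only the load balancer timeout, the search message queue failover feed directly into the auth service disk saturation.

the load balancer timeout, the search message queue failover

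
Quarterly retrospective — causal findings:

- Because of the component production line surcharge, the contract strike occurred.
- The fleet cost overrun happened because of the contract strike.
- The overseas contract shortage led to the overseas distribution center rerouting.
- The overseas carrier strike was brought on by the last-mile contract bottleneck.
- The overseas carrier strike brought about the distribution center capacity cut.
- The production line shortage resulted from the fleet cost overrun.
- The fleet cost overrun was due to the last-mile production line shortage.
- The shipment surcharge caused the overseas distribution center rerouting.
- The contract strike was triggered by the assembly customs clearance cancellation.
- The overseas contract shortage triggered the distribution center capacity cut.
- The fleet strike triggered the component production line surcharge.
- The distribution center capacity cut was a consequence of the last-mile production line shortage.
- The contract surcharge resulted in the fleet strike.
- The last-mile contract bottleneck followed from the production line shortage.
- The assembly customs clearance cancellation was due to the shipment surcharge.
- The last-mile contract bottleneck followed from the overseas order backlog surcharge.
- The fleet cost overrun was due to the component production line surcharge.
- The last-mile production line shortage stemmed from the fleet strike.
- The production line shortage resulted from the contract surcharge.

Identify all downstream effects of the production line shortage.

Direct effects: the last-mile contract bottleneck.
2 steps out: the overseas carrier strike.
3 steps out: the distribution center capacity cut.
Not reachable from it: the contract surcharge, the fleet strike, the shipment surcharge, the component production line surcharge, the overseas contract shortage, the last-mile production line shortage, the overseas distribution center rerouting, the assembly customs clearance cancellation, the overseas order backlog surcharge, the contract strike, the fleet cost overrun.

the distribution center capacity cut, the last-mile contract bottleneck, the overseas carrier strike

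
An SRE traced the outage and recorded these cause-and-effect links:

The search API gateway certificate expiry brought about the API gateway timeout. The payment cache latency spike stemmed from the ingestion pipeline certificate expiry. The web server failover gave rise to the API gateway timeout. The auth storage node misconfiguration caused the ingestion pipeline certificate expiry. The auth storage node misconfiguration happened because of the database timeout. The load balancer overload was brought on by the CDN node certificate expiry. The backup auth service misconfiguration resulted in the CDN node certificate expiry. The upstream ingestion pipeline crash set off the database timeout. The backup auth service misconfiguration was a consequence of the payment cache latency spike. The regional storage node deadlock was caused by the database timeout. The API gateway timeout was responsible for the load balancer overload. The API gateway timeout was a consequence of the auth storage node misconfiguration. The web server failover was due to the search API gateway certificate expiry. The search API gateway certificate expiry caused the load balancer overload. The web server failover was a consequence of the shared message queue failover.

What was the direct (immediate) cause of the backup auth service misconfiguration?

the payment cache latency spike

Upstream contributors include the upstream ingestion pipeline crash, the database timeout, the auth storage node misconfiguration, the ingestion pipeline certificate expiry, but only the payment cache latency spike feeds directly into the backup auth service misconfiguration.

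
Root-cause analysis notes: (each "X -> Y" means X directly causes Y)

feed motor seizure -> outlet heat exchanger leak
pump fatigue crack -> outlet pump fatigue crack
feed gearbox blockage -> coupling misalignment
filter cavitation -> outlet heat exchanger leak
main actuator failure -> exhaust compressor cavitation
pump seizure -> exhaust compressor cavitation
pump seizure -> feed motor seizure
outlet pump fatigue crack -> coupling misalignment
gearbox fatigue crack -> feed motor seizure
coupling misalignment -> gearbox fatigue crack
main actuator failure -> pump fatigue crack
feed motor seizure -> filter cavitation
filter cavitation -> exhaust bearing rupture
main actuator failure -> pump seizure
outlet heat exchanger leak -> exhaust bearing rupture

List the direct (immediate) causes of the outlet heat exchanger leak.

the feed motor seizure, the filter cavitation

Upstream contributors include the main actuator failure, the pump seizure, the pump fatigue crack, the outlet pump fatigue crack, the coupling misalignment, the gearbox fatigue crack, the feed gearbox blockage, but only the feed motor seizure, the filter cavitation feed directly into the outlet heat exchanger leak.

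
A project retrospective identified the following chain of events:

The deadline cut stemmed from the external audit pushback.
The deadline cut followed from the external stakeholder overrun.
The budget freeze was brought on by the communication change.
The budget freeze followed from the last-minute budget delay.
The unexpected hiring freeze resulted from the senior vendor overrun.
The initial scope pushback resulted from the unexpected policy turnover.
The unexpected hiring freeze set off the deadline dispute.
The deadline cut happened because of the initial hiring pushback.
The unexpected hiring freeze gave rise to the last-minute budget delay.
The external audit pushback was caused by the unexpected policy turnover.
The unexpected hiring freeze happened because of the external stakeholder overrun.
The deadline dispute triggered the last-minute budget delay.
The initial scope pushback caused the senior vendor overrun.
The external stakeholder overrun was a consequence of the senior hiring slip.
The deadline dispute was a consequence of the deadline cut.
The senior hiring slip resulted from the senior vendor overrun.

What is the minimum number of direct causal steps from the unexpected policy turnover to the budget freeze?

Shortest chain: the unexpected policy turnover → the external audit pushback → the deadline cut → the deadline dispute → the last-minute budget delay → the budget freeze.

5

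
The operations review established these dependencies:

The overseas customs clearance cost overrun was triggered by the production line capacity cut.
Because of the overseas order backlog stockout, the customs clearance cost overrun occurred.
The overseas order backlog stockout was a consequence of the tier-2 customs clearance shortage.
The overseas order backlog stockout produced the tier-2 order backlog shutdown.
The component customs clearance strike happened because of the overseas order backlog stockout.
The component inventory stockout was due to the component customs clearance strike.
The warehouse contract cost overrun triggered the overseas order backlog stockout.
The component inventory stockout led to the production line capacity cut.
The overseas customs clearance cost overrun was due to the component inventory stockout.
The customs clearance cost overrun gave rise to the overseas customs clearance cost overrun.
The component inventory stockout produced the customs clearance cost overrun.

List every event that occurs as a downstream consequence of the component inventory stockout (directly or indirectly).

Direct effects: the production line capacity cut, the customs clearance cost overrun, the overseas customs clearance cost overrun.
Not reachable from it: the tier-2 customs clearance shortage, the overseas order backlog stockout, the component customs clearance strike, the tier-2 order backlog shutdown, the warehouse contract cost overrun.

the customs clearance cost overrun, the overseas customs clearance cost overrun, the production line capacity cut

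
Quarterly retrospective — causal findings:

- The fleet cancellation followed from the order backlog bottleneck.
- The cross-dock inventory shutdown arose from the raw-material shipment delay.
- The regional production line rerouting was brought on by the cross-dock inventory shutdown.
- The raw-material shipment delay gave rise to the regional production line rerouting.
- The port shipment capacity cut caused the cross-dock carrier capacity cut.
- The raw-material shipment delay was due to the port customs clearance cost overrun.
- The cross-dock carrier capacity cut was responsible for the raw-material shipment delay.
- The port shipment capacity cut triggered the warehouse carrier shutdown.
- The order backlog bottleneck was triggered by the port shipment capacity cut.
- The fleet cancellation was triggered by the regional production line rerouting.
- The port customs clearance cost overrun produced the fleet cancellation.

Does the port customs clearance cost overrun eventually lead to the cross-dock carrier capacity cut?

The port customs clearance cost overrun leads to the raw-material shipment delay, the cross-dock inventory shutdown, the regional production line rerouting, the fleet cancellation; the cross-dock carrier capacity cut is not among them.

No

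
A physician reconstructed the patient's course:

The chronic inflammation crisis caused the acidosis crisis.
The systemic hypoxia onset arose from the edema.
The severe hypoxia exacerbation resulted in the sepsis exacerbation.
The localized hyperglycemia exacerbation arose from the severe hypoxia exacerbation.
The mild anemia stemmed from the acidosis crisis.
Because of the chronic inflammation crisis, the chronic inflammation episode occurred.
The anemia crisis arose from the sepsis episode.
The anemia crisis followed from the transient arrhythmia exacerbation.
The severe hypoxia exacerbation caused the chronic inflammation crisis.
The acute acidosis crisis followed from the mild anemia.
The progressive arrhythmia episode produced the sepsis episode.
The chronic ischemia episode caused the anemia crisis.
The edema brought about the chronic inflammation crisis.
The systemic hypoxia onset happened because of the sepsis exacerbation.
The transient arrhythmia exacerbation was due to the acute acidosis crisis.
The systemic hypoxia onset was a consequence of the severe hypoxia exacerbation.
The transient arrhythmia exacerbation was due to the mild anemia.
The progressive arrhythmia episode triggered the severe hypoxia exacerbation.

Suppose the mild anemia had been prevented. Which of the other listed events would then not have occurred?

the acute acidosis crisis, the transient arrhythmia exacerbation

Downstream of the mild anemia: the acute acidosis crisis, the transient arrhythmia exacerbation, the anemia crisis.
Of those, still caused via another path: the anemia crisis.
The remainder have no surviving cause.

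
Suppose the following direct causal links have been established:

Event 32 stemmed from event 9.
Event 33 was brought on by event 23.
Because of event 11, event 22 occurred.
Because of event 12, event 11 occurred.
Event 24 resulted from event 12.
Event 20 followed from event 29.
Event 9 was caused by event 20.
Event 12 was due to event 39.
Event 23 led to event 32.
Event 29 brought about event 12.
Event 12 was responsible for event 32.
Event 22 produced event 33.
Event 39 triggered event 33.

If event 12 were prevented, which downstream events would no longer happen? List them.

Downstream of event 12: event 11, event 22, event 24, event 33, event 32.
Of those, still caused via another path: event 33, event 32.
The remainder have no surviving cause.

event 11, event 22, event 24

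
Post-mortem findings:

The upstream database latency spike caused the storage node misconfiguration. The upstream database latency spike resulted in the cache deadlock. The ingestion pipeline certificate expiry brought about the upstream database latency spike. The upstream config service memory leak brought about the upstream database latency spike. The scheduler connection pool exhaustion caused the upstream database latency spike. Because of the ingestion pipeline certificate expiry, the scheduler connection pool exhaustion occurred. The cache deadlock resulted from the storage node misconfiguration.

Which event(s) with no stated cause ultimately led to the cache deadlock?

the ingestion pipeline certificate expiry, the upstream config service memory leak

Tracing upstream from the cache deadlock: the cache deadlock ← the upstream database latency spike ← the ingestion pipeline certificate expiry.
A separate upstream branch: the cache deadlock ← the upstream database latency spike ← the upstream config service memory leak.
Each of those chain origins has no stated cause.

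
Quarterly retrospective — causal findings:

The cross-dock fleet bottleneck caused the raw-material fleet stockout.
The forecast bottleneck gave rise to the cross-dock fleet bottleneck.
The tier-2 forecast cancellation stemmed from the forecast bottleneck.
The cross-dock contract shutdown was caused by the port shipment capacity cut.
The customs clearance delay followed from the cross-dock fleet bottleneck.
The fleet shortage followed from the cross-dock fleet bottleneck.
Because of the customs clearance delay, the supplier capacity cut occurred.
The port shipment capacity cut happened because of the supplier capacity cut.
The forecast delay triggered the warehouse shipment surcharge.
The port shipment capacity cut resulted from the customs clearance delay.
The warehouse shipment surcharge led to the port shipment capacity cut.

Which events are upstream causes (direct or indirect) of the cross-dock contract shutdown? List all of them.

Immediate cause of the cross-dock contract shutdown: the port shipment capacity cut.
Further upstream: the forecast bottleneck, the cross-dock fleet bottleneck, the customs clearance delay, the supplier capacity cut, the forecast delay, the warehouse shipment surcharge.

the cross-dock fleet bottleneck, the customs clearance delay, the forecast bottleneck, the forecast delay, the port shipment capacity cut, the supplier capacity cut, the warehouse shipment surcharge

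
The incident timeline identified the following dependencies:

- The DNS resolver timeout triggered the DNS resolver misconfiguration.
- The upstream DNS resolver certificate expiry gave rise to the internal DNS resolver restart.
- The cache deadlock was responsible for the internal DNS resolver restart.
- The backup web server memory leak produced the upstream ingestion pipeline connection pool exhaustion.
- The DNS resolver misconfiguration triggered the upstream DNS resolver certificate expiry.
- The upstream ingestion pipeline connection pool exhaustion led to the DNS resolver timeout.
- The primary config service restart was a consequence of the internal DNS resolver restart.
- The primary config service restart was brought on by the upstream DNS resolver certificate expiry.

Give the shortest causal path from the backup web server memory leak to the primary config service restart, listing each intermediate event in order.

the backup web server memory leak → the upstream ingestion pipeline connection pool exhaustion → the DNS resolver timeout → the DNS resolver misconfiguration → the upstream DNS resolver certificate expiry → the primary config service restart

the backup web server memory leak → the upstream ingestion pipeline connection pool exhaustion
the upstream ingestion pipeline connection pool exhaustion → the DNS resolver timeout
the DNS resolver timeout → the DNS resolver misconfiguration
the DNS resolver misconfiguration → the upstream DNS resolver certificate expiry
the upstream DNS resolver certificate expiry → the primary config service restart
Length: 5 steps.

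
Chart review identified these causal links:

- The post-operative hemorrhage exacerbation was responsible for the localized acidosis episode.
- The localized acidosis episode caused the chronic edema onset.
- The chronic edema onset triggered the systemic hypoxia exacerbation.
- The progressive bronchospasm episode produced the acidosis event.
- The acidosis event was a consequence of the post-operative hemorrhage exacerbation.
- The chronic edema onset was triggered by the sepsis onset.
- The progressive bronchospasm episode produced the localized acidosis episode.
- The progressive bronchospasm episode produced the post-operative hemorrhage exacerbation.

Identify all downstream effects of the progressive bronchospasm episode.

the acidosis event, the chronic edema onset, the localized acidosis episode, the post-operative hemorrhage exacerbation, the systemic hypoxia exacerbation

Direct effects: the post-operative hemorrhage exacerbation, the acidosis event, the localized acidosis episode.
2 steps out: the chronic edema onset.
3 steps out: the systemic hypoxia exacerbation.
Not reachable from it: the sepsis onset.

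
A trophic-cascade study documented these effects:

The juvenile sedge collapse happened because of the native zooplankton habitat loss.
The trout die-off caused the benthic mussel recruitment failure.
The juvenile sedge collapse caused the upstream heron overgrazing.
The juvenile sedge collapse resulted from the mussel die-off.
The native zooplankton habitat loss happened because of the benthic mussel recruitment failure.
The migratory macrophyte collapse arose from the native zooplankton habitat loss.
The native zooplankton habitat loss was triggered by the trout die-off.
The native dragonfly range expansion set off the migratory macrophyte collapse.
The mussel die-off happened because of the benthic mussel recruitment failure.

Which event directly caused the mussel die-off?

Upstream contributors include the trout die-off, but only the benthic mussel recruitment failure feeds directly into the mussel die-off.

the benthic mussel recruitment failure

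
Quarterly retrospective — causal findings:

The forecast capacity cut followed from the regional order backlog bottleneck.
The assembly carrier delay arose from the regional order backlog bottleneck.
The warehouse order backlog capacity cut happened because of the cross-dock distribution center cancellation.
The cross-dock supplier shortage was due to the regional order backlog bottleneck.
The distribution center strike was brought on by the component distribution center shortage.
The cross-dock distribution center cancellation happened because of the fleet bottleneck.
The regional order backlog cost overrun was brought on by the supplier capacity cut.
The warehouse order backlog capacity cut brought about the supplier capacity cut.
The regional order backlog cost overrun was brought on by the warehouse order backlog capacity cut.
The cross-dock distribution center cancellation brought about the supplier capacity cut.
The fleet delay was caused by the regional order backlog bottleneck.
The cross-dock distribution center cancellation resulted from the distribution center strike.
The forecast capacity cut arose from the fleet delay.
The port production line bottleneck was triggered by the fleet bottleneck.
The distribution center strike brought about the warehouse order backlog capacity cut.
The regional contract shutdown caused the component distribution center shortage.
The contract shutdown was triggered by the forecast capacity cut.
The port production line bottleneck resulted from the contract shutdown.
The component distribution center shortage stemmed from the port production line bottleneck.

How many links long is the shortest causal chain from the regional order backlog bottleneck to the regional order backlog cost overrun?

Shortest chain: the regional order backlog bottleneck → the forecast capacity cut → the contract shutdown → the port production line bottleneck → the component distribution center shortage → the distribution center strike → the warehouse order backlog capacity cut → the regional order backlog cost overrun.

7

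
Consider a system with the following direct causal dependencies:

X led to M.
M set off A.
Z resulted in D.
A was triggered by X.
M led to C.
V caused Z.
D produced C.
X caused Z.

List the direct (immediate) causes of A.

M, X

M, X → A with nothing further upstream stated.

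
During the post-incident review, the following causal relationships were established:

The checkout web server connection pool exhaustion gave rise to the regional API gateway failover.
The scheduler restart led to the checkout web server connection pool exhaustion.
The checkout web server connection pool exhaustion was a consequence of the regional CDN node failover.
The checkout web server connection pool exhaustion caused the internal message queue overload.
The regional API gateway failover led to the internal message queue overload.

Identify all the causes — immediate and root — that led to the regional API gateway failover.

Immediate cause of the regional API gateway failover: the checkout web server connection pool exhaustion.
Further upstream: the scheduler restart, the regional CDN node failover.

the checkout web server connection pool exhaustion, the regional CDN node failover, the scheduler restart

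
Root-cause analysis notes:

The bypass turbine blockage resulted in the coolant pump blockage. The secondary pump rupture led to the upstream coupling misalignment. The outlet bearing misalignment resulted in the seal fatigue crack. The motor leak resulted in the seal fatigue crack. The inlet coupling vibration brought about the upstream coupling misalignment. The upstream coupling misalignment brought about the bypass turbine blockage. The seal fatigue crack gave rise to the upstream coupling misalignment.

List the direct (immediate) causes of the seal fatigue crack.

the motor leak, the outlet bearing misalignment → the seal fatigue crack with nothing further upstream stated.

the motor leak, the outlet bearing misalignment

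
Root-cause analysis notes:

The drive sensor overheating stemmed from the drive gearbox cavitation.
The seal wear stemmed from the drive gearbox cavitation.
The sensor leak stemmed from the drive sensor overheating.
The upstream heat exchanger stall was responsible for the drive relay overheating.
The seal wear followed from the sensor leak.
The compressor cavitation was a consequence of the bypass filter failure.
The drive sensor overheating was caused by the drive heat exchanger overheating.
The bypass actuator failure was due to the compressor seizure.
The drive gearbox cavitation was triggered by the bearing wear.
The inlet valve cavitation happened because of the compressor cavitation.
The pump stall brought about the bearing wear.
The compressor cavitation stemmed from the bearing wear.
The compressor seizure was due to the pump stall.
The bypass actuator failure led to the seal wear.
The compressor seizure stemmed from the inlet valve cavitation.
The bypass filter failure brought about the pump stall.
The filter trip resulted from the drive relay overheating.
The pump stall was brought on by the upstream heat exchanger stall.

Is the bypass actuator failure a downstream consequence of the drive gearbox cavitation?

No

The drive gearbox cavitation leads to the drive sensor overheating, the sensor leak, the seal wear; the bypass actuator failure is not among them.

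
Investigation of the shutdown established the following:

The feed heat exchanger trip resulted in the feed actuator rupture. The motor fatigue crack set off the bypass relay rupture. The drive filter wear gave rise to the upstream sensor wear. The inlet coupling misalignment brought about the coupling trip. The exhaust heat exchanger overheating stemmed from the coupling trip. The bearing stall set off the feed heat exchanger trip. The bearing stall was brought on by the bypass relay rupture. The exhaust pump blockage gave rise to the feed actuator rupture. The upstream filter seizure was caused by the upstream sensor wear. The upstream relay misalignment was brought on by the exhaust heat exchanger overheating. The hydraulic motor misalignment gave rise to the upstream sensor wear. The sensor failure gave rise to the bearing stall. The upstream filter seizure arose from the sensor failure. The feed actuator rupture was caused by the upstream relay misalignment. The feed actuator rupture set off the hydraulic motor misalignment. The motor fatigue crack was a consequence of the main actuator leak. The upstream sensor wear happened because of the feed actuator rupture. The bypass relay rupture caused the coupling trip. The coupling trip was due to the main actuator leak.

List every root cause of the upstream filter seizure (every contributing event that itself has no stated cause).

the drive filter wear, the exhaust pump blockage, the inlet coupling misalignment, the main actuator leak, the sensor failure

Tracing upstream from the upstream filter seizure: the upstream filter seizure ← the upstream sensor wear ← the feed actuator rupture ← the upstream relay misalignment ← the exhaust heat exchanger overheating ← the coupling trip ← the main actuator leak.
A separate upstream branch: the upstream filter seizure ← the upstream sensor wear ← the drive filter wear.
A separate upstream branch: the upstream filter seizure ← the upstream sensor wear ← the feed actuator rupture ← the upstream relay misalignment ← the exhaust heat exchanger overheating ← the coupling trip ← the inlet coupling misalignment.
A separate upstream branch: the upstream filter seizure ← the sensor failure.
A separate upstream branch: the upstream filter seizure ← the upstream sensor wear ← the feed actuator rupture ← the exhaust pump blockage.
Each of those chain origins has no stated cause.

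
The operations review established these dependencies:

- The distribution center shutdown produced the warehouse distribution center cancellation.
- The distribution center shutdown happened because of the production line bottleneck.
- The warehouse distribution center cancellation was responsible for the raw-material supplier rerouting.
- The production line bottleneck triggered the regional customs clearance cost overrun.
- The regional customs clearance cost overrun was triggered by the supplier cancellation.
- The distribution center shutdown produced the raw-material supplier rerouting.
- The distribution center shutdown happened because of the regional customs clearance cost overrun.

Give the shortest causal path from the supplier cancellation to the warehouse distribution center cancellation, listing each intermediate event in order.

the supplier cancellation → the regional customs clearance cost overrun
the regional customs clearance cost overrun → the distribution center shutdown
the distribution center shutdown → the warehouse distribution center cancellation
Length: 3 steps.

the supplier cancellation → the regional customs clearance cost overrun → the distribution center shutdown → the warehouse distribution center cancellation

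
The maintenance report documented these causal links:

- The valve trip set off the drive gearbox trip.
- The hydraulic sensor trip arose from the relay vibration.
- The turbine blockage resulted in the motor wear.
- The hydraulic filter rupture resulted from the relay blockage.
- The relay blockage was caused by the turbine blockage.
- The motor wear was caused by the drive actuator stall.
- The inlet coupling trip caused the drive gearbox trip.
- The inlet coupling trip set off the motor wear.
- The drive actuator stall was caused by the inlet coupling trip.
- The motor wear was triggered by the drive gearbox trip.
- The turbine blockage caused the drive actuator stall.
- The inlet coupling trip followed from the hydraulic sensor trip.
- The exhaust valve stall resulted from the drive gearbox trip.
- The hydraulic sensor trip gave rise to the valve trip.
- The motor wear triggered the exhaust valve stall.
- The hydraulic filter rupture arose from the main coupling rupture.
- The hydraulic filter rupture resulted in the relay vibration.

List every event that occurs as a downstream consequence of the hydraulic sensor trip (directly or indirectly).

Direct effects: the inlet coupling trip, the valve trip.
2 steps out: the drive actuator stall, the drive gearbox trip, the motor wear.
3 steps out: the exhaust valve stall.
Not reachable from it: the turbine blockage, the relay blockage, the hydraulic filter rupture, the relay vibration, the main coupling rupture.

the drive actuator stall, the drive gearbox trip, the exhaust valve stall, the inlet coupling trip, the motor wear, the valve trip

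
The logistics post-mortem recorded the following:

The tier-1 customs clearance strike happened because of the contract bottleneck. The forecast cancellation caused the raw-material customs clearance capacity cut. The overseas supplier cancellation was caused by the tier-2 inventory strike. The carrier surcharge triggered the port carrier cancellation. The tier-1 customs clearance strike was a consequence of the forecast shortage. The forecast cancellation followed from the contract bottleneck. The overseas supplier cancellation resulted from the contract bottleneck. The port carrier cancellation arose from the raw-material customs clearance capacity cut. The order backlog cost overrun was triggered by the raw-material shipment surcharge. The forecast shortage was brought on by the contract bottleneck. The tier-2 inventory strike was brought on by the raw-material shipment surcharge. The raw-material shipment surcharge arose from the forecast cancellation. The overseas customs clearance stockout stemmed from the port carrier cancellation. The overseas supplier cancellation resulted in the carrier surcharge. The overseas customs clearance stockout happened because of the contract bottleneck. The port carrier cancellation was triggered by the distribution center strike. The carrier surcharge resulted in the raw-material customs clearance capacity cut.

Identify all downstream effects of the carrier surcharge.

the overseas customs clearance stockout, the port carrier cancellation, the raw-material customs clearance capacity cut

Direct effects: the raw-material customs clearance capacity cut, the port carrier cancellation.
2 steps out: the overseas customs clearance stockout.
Not reachable from it: the contract bottleneck, the forecast shortage, the forecast cancellation, the tier-1 customs clearance strike, the distribution center strike, the raw-material shipment surcharge, the tier-2 inventory strike, the overseas supplier cancellation, the order backlog cost overrun.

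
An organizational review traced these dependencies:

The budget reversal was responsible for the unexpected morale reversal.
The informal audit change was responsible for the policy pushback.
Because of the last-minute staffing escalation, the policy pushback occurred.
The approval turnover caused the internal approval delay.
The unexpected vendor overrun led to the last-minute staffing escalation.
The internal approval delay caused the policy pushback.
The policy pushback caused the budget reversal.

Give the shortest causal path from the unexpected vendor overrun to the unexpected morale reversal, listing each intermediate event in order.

the unexpected vendor overrun → the last-minute staffing escalation → the policy pushback → the budget reversal → the unexpected morale reversal

the unexpected vendor overrun → the last-minute staffing escalation
the last-minute staffing escalation → the policy pushback
the policy pushback → the budget reversal
the budget reversal → the unexpected morale reversal
Length: 4 steps.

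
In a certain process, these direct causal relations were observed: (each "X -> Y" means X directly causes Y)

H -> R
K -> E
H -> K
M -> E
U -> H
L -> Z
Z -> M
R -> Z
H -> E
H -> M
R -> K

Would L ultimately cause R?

L leads to Z, M, E; R is not among them.

No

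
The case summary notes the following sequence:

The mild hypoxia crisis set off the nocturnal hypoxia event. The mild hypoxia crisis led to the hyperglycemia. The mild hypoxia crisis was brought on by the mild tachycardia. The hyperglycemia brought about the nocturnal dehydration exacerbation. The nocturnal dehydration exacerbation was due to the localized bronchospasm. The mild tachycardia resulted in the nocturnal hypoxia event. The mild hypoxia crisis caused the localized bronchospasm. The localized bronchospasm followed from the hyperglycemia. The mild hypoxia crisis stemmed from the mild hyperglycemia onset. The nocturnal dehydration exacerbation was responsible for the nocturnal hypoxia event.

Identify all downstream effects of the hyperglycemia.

Direct effects: the localized bronchospasm, the nocturnal dehydration exacerbation.
2 steps out: the nocturnal hypoxia event.
Not reachable from it: the mild tachycardia, the mild hyperglycemia onset, the mild hypoxia crisis.

the localized bronchospasm, the nocturnal dehydration exacerbation, the nocturnal hypoxia event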